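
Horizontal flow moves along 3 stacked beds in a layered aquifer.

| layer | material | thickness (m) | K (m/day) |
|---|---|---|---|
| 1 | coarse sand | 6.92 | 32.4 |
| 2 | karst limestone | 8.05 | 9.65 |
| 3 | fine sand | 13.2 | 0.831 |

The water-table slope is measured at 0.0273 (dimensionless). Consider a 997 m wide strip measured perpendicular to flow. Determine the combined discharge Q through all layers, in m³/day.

8520

Flow is parallel to layering, so each bed carries its own Darcy discharge and the transmissivities add.
Σ(K_i·b_i) = 32.4×6.92 + 9.65×8.05 + 0.831×13.2 = 312.9 m²/day.
Hydraulic gradient i = 0.0273.
Q = Σ(K_i·b_i) · W · i = 312.9 × 997 × 0.02730 = 8515 m³/day.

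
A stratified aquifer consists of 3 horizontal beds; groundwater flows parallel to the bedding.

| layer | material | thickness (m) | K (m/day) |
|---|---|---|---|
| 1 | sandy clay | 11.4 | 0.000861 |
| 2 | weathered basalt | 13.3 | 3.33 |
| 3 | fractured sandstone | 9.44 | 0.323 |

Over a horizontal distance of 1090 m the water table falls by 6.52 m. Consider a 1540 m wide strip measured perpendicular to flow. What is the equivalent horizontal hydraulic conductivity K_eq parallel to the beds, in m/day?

1.39

Flow is parallel to layering, so each bed carries its own Darcy discharge and the transmissivities add.
Σ(K_i·b_i) = 0.000861×11.4 + 3.33×13.3 + 0.323×9.44 = 47.35 m²/day.
Total thickness b = 34.14 m, so K_eq = Σ(K_i·b_i)/b = 1.387 m/day.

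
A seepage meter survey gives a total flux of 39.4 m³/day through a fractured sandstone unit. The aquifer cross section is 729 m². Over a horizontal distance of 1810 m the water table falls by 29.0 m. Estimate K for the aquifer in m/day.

Hydraulic gradient i = Δh / L = 29.0 / 1810 = 0.01602.
From Q = K·A·i, K = Q / (A·i) = 39.4 / (729.0 × 0.01602) = 3.373 m/day.

3.37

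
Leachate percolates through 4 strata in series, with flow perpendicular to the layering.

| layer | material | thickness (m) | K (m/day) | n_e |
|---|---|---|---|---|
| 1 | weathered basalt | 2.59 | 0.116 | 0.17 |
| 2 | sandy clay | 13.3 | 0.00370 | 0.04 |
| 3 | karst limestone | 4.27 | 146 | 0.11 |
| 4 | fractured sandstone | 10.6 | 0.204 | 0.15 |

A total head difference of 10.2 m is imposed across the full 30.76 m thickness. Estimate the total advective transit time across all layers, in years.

2.99

With flow normal to the layers, continuity requires the same specific discharge q through every layer.
Σ(b_i/K_i) = 2.59/0.116 + 13.3/0.00370 + 4.27/146 + 10.6/0.204 = 3669 d.
q = Δh / Σ(b_i/K_i) = 10.2 / 3669 = 0.002780 m/day.
In each layer the seepage velocity is v_i = q/n_i, so the layer transit time is t_i = b_i·n_i / q:
  layer 1 (weathered basalt): t_1 = 2.59 × 0.17 / 0.002780 = 158.4 d
  layer 2 (sandy clay): t_2 = 13.3 × 0.04 / 0.002780 = 191.4 d
  layer 3 (karst limestone): t_3 = 4.27 × 0.11 / 0.002780 = 168.9 d
  layer 4 (fractured sandstone): t_4 = 10.6 × 0.15 / 0.002780 = 571.9 d
Total t = Σ t_i = 1091 days = 2.986 years.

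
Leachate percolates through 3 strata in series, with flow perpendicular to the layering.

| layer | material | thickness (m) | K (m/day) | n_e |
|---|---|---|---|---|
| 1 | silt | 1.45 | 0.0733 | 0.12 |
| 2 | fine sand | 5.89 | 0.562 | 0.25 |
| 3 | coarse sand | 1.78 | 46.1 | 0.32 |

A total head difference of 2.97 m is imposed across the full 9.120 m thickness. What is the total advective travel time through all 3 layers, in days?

22.6

With flow normal to the layers, continuity requires the same specific discharge q through every layer.
Σ(b_i/K_i) = 1.45/0.0733 + 5.89/0.562 + 1.78/46.1 = 30.30 d.
q = Δh / Σ(b_i/K_i) = 2.97 / 30.30 = 0.09802 m/day.
In each layer the seepage velocity is v_i = q/n_i, so the layer transit time is t_i = b_i·n_i / q:
  layer 1 (silt): t_1 = 1.45 × 0.12 / 0.09802 = 1.775 d
  layer 2 (fine sand): t_2 = 5.89 × 0.25 / 0.09802 = 15.02 d
  layer 3 (coarse sand): t_3 = 1.78 × 0.32 / 0.09802 = 5.811 d
Total t = Σ t_i = 22.61 days.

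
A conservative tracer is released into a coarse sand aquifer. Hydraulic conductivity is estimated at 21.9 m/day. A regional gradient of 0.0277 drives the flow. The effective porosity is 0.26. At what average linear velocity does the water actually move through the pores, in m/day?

Hydraulic gradient i = 0.0277.
Darcy flux q = K · i = 21.90 × 0.02770 = 0.6066 m/day.
Seepage velocity v = q / n_e = 0.6066 / 0.26 = 2.333 m/day.

2.33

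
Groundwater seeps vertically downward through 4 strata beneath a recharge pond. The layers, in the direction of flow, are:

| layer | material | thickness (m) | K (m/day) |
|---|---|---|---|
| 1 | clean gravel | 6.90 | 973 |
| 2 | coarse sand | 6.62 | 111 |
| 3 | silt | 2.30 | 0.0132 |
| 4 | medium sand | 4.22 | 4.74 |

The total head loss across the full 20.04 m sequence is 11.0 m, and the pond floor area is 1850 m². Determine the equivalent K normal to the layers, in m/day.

0.114

Flow is perpendicular to layering, so the layers act in series and the equivalent K is the thickness-weighted harmonic mean.
Total thickness L = 6.90 + 6.62 + 2.30 + 4.22 = 20.04 m.
Σ(b_i/K_i) = 6.90/973 + 6.62/111 + 2.30/0.0132 + 4.22/4.74 = 175.2 d.
K_eq = L / Σ(b_i/K_i) = 20.04 / 175.2 = 0.1144 m/day.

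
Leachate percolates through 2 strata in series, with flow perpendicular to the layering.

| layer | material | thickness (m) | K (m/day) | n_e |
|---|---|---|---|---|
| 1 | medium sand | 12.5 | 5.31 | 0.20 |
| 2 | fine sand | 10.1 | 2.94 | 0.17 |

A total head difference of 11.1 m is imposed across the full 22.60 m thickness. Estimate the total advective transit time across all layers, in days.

2.20

With flow normal to the layers, continuity requires the same specific discharge q through every layer.
Σ(b_i/K_i) = 12.5/5.31 + 10.1/2.94 = 5.789 d.
q = Δh / Σ(b_i/K_i) = 11.1 / 5.789 = 1.917 m/day.
In each layer the seepage velocity is v_i = q/n_i, so the layer transit time is t_i = b_i·n_i / q:
  layer 1 (medium sand): t_1 = 12.5 × 0.20 / 1.917 = 1.304 d
  layer 2 (fine sand): t_2 = 10.1 × 0.17 / 1.917 = 0.8955 d
Total t = Σ t_i = 2.199 days.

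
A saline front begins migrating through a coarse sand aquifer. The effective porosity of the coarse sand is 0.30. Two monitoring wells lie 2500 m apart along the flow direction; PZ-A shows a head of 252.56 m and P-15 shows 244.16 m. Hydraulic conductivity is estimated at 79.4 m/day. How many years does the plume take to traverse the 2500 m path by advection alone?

Hydraulic gradient i = (252.56 − 244.16) / 2500 = 8.4 / 2500 = 0.003360.
Darcy flux q = K · i = 79.40 × 0.003360 = 0.2668 m/day.
Seepage velocity v = q / n_e = 0.2668 / 0.30 = 0.8893 m/day.
Travel time t = L / v = 2500 / 0.8893 = 2811 days = 7.697 years.

7.70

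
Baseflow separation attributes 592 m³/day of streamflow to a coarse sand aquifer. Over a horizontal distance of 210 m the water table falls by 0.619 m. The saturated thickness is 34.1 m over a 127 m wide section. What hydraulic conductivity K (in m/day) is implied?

Cross-sectional area A = 127 × 34.1 = 4331 m².
Hydraulic gradient i = Δh / L = 0.619 / 210 = 0.002948.
From Q = K·A·i, K = Q / (A·i) = 592 / (4331 × 0.002948) = 46.38 m/day.

46.4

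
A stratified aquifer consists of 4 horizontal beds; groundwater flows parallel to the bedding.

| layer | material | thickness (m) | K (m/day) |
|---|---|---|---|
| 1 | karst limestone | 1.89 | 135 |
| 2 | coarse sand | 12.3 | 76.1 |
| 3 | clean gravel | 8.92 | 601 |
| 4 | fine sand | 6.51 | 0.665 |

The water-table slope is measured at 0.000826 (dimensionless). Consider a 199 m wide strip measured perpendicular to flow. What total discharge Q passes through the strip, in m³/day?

Flow is parallel to layering, so each bed carries its own Darcy discharge and the transmissivities add.
Σ(K_i·b_i) = 135×1.89 + 76.1×12.3 + 601×8.92 + 0.665×6.51 = 6556 m²/day.
Hydraulic gradient i = 0.000826.
Q = Σ(K_i·b_i) · W · i = 6556 × 199 × 0.0008260 = 1078 m³/day.

1080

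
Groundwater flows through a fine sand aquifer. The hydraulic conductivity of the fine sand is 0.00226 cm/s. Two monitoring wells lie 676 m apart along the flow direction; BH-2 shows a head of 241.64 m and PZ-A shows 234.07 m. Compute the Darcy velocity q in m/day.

0.0219

Convert K: 0.00226 cm/s × 864 = 1.953 m/day.
Hydraulic gradient i = (241.64 − 234.07) / 676 = 7.57 / 676 = 0.01120.
Specific discharge q = K · i = 1.953 × 0.01120 = 0.02187 m/day.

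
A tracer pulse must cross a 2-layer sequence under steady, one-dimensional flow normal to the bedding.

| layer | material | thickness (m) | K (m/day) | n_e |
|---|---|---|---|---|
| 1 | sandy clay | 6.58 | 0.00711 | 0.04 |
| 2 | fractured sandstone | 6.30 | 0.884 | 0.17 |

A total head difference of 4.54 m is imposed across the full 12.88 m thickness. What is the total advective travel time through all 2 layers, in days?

With flow normal to the layers, continuity requires the same specific discharge q through every layer.
Σ(b_i/K_i) = 6.58/0.00711 + 6.30/0.884 = 932.6 d.
q = Δh / Σ(b_i/K_i) = 4.54 / 932.6 = 0.004868 m/day.
In each layer the seepage velocity is v_i = q/n_i, so the layer transit time is t_i = b_i·n_i / q:
  layer 1 (sandy clay): t_1 = 6.58 × 0.04 / 0.004868 = 54.07 d
  layer 2 (fractured sandstone): t_2 = 6.30 × 0.17 / 0.004868 = 220.0 d
Total t = Σ t_i = 274.1 days.

274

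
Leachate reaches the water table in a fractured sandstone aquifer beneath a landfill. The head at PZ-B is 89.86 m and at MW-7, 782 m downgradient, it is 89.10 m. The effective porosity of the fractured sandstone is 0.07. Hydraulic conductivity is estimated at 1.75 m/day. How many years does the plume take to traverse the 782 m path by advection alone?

88.1

Hydraulic gradient i = (89.86 − 89.10) / 782 = 0.76 / 782 = 0.0009719.
Darcy flux q = K · i = 1.750 × 0.0009719 = 0.001701 m/day.
Seepage velocity v = q / n_e = 0.001701 / 0.07 = 0.02430 m/day.
Travel time t = L / v = 782 / 0.02430 = 32185 days = 88.12 years.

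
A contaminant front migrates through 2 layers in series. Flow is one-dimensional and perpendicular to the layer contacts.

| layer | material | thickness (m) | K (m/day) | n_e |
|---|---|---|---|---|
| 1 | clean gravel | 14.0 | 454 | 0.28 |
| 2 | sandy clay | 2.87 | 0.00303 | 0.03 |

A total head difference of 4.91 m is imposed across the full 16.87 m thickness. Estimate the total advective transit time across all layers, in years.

2.12

With flow normal to the layers, continuity requires the same specific discharge q through every layer.
Σ(b_i/K_i) = 14.0/454 + 2.87/0.00303 = 947.2 d.
q = Δh / Σ(b_i/K_i) = 4.91 / 947.2 = 0.005184 m/day.
In each layer the seepage velocity is v_i = q/n_i, so the layer transit time is t_i = b_i·n_i / q:
  layer 1 (clean gravel): t_1 = 14.0 × 0.28 / 0.005184 = 756.2 d
  layer 2 (sandy clay): t_2 = 2.87 × 0.03 / 0.005184 = 16.61 d
Total t = Σ t_i = 772.8 days = 2.116 years.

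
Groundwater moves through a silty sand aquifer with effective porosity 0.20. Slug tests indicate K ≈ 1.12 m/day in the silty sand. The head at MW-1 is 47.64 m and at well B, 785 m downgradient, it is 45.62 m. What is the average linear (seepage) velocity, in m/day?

0.0144

Hydraulic gradient i = (47.64 − 45.62) / 785 = 2.02 / 785 = 0.002573.
Darcy flux q = K · i = 1.120 × 0.002573 = 0.002882 m/day.
Seepage velocity v = q / n_e = 0.002882 / 0.20 = 0.01441 m/day.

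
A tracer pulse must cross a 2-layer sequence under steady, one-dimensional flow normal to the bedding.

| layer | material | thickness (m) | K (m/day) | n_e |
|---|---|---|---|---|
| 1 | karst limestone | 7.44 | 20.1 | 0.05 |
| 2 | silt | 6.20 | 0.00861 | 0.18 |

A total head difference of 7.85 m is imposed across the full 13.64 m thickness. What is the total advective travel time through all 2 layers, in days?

With flow normal to the layers, continuity requires the same specific discharge q through every layer.
Σ(b_i/K_i) = 7.44/20.1 + 6.20/0.00861 = 720.5 d.
q = Δh / Σ(b_i/K_i) = 7.85 / 720.5 = 0.01090 m/day.
In each layer the seepage velocity is v_i = q/n_i, so the layer transit time is t_i = b_i·n_i / q:
  layer 1 (karst limestone): t_1 = 7.44 × 0.05 / 0.01090 = 34.14 d
  layer 2 (silt): t_2 = 6.20 × 0.18 / 0.01090 = 102.4 d
Total t = Σ t_i = 136.6 days.

137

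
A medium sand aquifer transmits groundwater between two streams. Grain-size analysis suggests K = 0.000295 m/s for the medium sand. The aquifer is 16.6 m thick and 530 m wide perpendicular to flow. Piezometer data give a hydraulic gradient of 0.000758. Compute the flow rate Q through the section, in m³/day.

Convert K: 0.000295 m/s × 86400 = 25.49 m/day.
Cross-sectional area A = 530 × 16.6 = 8798 m².
Hydraulic gradient i = 0.000758.
Darcy's law: Q = K · A · i = 25.49 × 8798 × 0.0007580 = 170.0 m³/day.

170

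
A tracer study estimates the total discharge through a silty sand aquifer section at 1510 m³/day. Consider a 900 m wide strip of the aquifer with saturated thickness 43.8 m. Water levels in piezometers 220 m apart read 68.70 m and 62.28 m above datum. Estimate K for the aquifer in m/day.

1.31

Cross-sectional area A = 900 × 43.8 = 39420 m².
Hydraulic gradient i = (68.70 − 62.28) / 220 = 6.42 / 220 = 0.02918.
From Q = K·A·i, K = Q / (A·i) = 1510 / (39420 × 0.02918) = 1.313 m/day.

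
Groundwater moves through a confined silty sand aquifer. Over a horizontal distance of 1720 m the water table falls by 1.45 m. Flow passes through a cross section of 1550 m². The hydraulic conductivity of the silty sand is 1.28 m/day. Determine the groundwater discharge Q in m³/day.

1.67

Hydraulic gradient i = Δh / L = 1.45 / 1720 = 0.0008430.
Darcy's law: Q = K · A · i = 1.280 × 1550 × 0.0008430 = 1.673 m³/day.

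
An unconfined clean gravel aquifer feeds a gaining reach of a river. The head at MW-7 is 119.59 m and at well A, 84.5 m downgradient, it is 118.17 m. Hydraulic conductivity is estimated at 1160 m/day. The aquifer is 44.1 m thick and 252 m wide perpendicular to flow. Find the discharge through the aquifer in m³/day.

Cross-sectional area A = 252 × 44.1 = 11113 m².
Hydraulic gradient i = (119.59 − 118.17) / 84.5 = 1.42 / 84.5 = 0.01680.
Darcy's law: Q = K · A · i = 1160 × 11113 × 0.01680 = 2.166e+05 m³/day.

217000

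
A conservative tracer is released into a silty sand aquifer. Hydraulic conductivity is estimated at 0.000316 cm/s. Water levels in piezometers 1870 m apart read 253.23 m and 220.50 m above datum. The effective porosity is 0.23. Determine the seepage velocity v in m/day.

Convert K: 0.000316 cm/s × 864 = 0.2730 m/day.
Hydraulic gradient i = (253.23 − 220.50) / 1870 = 32.73 / 1870 = 0.01750.
Darcy flux q = K · i = 0.2730 × 0.01750 = 0.004779 m/day.
Seepage velocity v = q / n_e = 0.004779 / 0.23 = 0.02078 m/day.

0.0208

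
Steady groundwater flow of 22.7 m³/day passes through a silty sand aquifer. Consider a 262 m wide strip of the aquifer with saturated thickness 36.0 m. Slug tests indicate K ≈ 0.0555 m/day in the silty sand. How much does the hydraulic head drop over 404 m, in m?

17.5

Cross-sectional area A = 262 × 36.0 = 9432 m².
From Q = K·A·i, i = Q / (K·A) = 22.7 / (0.05550 × 9432) = 0.04336.
Head loss Δh = i · L = 0.04336 × 404 = 17.52 m.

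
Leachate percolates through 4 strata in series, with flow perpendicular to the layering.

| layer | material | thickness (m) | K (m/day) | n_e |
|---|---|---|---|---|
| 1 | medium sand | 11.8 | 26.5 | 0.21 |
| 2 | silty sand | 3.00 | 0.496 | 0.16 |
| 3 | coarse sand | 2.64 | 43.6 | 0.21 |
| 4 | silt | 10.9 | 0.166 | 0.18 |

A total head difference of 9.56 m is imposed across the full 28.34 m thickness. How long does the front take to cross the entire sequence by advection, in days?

41.4

With flow normal to the layers, continuity requires the same specific discharge q through every layer.
Σ(b_i/K_i) = 11.8/26.5 + 3.00/0.496 + 2.64/43.6 + 10.9/0.166 = 72.22 d.
q = Δh / Σ(b_i/K_i) = 9.56 / 72.22 = 0.1324 m/day.
In each layer the seepage velocity is v_i = q/n_i, so the layer transit time is t_i = b_i·n_i / q:
  layer 1 (medium sand): t_1 = 11.8 × 0.21 / 0.1324 = 18.72 d
  layer 2 (silty sand): t_2 = 3.00 × 0.16 / 0.1324 = 3.626 d
  layer 3 (coarse sand): t_3 = 2.64 × 0.21 / 0.1324 = 4.188 d
  layer 4 (silt): t_4 = 10.9 × 0.18 / 0.1324 = 14.82 d
Total t = Σ t_i = 41.35 days.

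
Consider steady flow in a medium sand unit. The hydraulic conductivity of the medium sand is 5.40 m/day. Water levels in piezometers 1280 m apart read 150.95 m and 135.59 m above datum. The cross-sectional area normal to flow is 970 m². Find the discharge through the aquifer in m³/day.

Hydraulic gradient i = (150.95 − 135.59) / 1280 = 15.36 / 1280 = 0.01200.
Darcy's law: Q = K · A · i = 5.400 × 970.0 × 0.01200 = 62.86 m³/day.

62.9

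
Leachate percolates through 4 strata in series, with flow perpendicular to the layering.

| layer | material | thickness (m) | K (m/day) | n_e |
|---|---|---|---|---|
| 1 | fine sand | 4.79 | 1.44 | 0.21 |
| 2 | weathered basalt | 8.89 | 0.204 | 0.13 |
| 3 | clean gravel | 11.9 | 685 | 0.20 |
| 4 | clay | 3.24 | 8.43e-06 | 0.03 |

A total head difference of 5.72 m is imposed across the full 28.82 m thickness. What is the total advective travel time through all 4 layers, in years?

With flow normal to the layers, continuity requires the same specific discharge q through every layer.
Σ(b_i/K_i) = 4.79/1.44 + 8.89/0.204 + 11.9/685 + 3.24/8.43e-06 = 3.844e+05 d.
q = Δh / Σ(b_i/K_i) = 5.72 / 3.844e+05 = 1.488e-05 m/day.
In each layer the seepage velocity is v_i = q/n_i, so the layer transit time is t_i = b_i·n_i / q:
  layer 1 (fine sand): t_1 = 4.79 × 0.21 / 1.488e-05 = 67597 d
  layer 2 (weathered basalt): t_2 = 8.89 × 0.13 / 1.488e-05 = 77664 d
  layer 3 (clean gravel): t_3 = 11.9 × 0.20 / 1.488e-05 = 1.599e+05 d
  layer 4 (clay): t_4 = 3.24 × 0.03 / 1.488e-05 = 6532 d
Total t = Σ t_i = 3.117e+05 days = 853.5 years.

853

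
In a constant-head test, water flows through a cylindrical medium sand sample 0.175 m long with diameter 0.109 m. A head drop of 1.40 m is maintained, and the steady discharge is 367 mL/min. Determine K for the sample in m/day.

7.08

Cross-sectional area A = π·(d/2)² = π × (0.109/2)² = 0.009331 m².
Convert discharge: 367 mL/min = 6.117e-06 m³/s.
Darcy's law rearranged: K = Q·L / (A·Δh) = 6.117e-06 × 0.175 / (0.009331 × 1.40) = 8.194e-05 m/s = 7.079 m/day.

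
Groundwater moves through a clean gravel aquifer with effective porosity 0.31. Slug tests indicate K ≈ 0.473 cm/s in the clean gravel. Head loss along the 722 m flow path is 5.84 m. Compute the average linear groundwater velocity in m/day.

Convert K: 0.473 cm/s × 864 = 408.7 m/day.
Hydraulic gradient i = Δh / L = 5.84 / 722 = 0.008089.
Darcy flux q = K · i = 408.7 × 0.008089 = 3.306 m/day.
Seepage velocity v = q / n_e = 3.306 / 0.31 = 10.66 m/day.

10.7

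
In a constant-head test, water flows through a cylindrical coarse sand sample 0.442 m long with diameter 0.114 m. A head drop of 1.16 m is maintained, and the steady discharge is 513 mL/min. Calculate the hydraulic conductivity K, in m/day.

27.6

Cross-sectional area A = π·(d/2)² = π × (0.114/2)² = 0.01021 m².
Convert discharge: 513 mL/min = 8.550e-06 m³/s.
Darcy's law rearranged: K = Q·L / (A·Δh) = 8.550e-06 × 0.442 / (0.01021 × 1.16) = 0.0003192 m/s = 27.58 m/day.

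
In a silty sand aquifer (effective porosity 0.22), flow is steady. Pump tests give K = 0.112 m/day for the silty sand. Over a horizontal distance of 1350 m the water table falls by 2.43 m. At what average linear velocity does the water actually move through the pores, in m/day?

0.000916

Hydraulic gradient i = Δh / L = 2.43 / 1350 = 0.001800.
Darcy flux q = K · i = 0.1120 × 0.001800 = 0.0002016 m/day.
Seepage velocity v = q / n_e = 0.0002016 / 0.22 = 0.0009164 m/day.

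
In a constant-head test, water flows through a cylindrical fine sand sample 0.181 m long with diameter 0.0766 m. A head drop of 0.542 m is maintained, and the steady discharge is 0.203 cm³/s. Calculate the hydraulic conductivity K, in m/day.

1.27

Cross-sectional area A = π·(d/2)² = π × (0.0766/2)² = 0.004608 m².
Convert discharge: 0.203 cm³/s = 2.030e-07 m³/s.
Darcy's law rearranged: K = Q·L / (A·Δh) = 2.030e-07 × 0.181 / (0.004608 × 0.542) = 1.471e-05 m/s = 1.271 m/day.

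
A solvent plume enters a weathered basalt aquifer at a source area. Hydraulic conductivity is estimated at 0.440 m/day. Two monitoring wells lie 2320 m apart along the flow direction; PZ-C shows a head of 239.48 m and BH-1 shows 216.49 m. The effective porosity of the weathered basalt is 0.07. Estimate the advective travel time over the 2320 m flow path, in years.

Hydraulic gradient i = (239.48 − 216.49) / 2320 = 22.99 / 2320 = 0.009909.
Darcy flux q = K · i = 0.4400 × 0.009909 = 0.004360 m/day.
Seepage velocity v = q / n_e = 0.004360 / 0.07 = 0.06229 m/day.
Travel time t = L / v = 2320 / 0.06229 = 37246 days = 102.0 years.

102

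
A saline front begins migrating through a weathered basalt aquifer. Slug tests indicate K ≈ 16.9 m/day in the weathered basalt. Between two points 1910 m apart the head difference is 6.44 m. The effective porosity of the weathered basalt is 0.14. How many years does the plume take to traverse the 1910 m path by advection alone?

12.8

Hydraulic gradient i = Δh / L = 6.44 / 1910 = 0.003372.
Darcy flux q = K · i = 16.90 × 0.003372 = 0.05698 m/day.
Seepage velocity v = q / n_e = 0.05698 / 0.14 = 0.4070 m/day.
Travel time t = L / v = 1910 / 0.4070 = 4693 days = 12.85 years.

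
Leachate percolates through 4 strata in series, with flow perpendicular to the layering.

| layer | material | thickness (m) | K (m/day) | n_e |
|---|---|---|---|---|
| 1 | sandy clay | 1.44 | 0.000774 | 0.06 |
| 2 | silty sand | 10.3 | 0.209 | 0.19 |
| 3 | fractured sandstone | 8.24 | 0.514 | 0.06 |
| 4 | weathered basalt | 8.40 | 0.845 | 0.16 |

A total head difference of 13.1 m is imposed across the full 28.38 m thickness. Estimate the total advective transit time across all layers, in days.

574

With flow normal to the layers, continuity requires the same specific discharge q through every layer.
Σ(b_i/K_i) = 1.44/0.000774 + 10.3/0.209 + 8.24/0.514 + 8.40/0.845 = 1936 d.
q = Δh / Σ(b_i/K_i) = 13.1 / 1936 = 0.006768 m/day.
In each layer the seepage velocity is v_i = q/n_i, so the layer transit time is t_i = b_i·n_i / q:
  layer 1 (sandy clay): t_1 = 1.44 × 0.06 / 0.006768 = 12.77 d
  layer 2 (silty sand): t_2 = 10.3 × 0.19 / 0.006768 = 289.2 d
  layer 3 (fractured sandstone): t_3 = 8.24 × 0.06 / 0.006768 = 73.05 d
  layer 4 (weathered basalt): t_4 = 8.40 × 0.16 / 0.006768 = 198.6 d
Total t = Σ t_i = 573.6 days.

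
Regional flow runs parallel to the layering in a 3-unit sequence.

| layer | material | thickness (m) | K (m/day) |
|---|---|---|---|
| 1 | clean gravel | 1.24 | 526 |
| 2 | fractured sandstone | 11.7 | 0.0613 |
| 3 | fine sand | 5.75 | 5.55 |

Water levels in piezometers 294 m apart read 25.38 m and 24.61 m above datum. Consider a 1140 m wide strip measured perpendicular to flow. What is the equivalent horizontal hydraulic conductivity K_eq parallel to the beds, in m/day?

36.6

Flow is parallel to layering, so each bed carries its own Darcy discharge and the transmissivities add.
Σ(K_i·b_i) = 526×1.24 + 0.0613×11.7 + 5.55×5.75 = 684.9 m²/day.
Total thickness b = 18.69 m, so K_eq = Σ(K_i·b_i)/b = 36.64 m/day.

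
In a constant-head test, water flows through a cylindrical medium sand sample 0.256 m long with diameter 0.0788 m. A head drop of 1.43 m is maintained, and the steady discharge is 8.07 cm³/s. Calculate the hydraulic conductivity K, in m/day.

Cross-sectional area A = π·(d/2)² = π × (0.0788/2)² = 0.004877 m².
Convert discharge: 8.07 cm³/s = 8.070e-06 m³/s.
Darcy's law rearranged: K = Q·L / (A·Δh) = 8.070e-06 × 0.256 / (0.004877 × 1.43) = 0.0002962 m/s = 25.59 m/day.

25.6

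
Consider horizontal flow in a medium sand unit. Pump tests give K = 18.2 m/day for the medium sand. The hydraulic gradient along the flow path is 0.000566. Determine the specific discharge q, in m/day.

Hydraulic gradient i = 0.000566.
Specific discharge q = K · i = 18.20 × 0.0005660 = 0.01030 m/day.

0.0103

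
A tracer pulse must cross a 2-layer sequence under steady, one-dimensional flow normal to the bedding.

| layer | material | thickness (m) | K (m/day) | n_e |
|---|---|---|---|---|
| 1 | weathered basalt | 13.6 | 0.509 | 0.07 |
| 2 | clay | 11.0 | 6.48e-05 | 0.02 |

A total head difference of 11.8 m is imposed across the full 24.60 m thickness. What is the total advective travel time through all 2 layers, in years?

46.2

With flow normal to the layers, continuity requires the same specific discharge q through every layer.
Σ(b_i/K_i) = 13.6/0.509 + 11.0/6.48e-05 = 1.698e+05 d.
q = Δh / Σ(b_i/K_i) = 11.8 / 1.698e+05 = 6.950e-05 m/day.
In each layer the seepage velocity is v_i = q/n_i, so the layer transit time is t_i = b_i·n_i / q:
  layer 1 (weathered basalt): t_1 = 13.6 × 0.07 / 6.950e-05 = 13697 d
  layer 2 (clay): t_2 = 11.0 × 0.02 / 6.950e-05 = 3165 d
Total t = Σ t_i = 16863 days = 46.17 years.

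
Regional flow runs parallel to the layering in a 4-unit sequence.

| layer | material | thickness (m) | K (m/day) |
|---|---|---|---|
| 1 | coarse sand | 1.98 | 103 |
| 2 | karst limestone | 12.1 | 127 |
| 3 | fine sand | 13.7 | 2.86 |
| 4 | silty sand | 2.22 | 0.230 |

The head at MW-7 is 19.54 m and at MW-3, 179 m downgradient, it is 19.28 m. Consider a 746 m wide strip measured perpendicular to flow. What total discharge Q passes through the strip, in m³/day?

Flow is parallel to layering, so each bed carries its own Darcy discharge and the transmissivities add.
Σ(K_i·b_i) = 103×1.98 + 127×12.1 + 2.86×13.7 + 0.230×2.22 = 1780 m²/day.
Hydraulic gradient i = (19.54 − 19.28) / 179 = 0.26 / 179 = 0.001453.
Q = Σ(K_i·b_i) · W · i = 1780 × 746 × 0.001453 = 1929 m³/day.

1930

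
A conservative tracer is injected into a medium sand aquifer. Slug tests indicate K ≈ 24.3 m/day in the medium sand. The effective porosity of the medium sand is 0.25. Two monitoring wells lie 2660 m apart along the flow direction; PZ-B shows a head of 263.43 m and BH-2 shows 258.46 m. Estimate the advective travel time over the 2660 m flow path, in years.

40.1

Hydraulic gradient i = (263.43 − 258.46) / 2660 = 4.97 / 2660 = 0.001868.
Darcy flux q = K · i = 24.30 × 0.001868 = 0.04540 m/day.
Seepage velocity v = q / n_e = 0.04540 / 0.25 = 0.1816 m/day.
Travel time t = L / v = 2660 / 0.1816 = 14647 days = 40.10 years.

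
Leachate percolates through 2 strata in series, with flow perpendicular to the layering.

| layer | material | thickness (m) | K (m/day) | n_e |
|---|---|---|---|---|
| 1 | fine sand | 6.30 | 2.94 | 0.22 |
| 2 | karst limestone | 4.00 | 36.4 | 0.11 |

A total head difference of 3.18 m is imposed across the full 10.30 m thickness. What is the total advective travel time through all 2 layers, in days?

1.29

With flow normal to the layers, continuity requires the same specific discharge q through every layer.
Σ(b_i/K_i) = 6.30/2.94 + 4.00/36.4 = 2.253 d.
q = Δh / Σ(b_i/K_i) = 3.18 / 2.253 = 1.412 m/day.
In each layer the seepage velocity is v_i = q/n_i, so the layer transit time is t_i = b_i·n_i / q:
  layer 1 (fine sand): t_1 = 6.30 × 0.22 / 1.412 = 0.9819 d
  layer 2 (karst limestone): t_2 = 4.00 × 0.11 / 1.412 = 0.3117 d
Total t = Σ t_i = 1.294 days.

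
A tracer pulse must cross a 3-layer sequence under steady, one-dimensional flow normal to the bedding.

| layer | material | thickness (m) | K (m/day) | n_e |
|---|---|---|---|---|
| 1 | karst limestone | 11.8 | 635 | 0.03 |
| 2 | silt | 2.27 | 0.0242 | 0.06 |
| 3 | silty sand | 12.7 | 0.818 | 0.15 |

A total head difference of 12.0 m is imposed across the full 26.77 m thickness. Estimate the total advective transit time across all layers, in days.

With flow normal to the layers, continuity requires the same specific discharge q through every layer.
Σ(b_i/K_i) = 11.8/635 + 2.27/0.0242 + 12.7/0.818 = 109.3 d.
q = Δh / Σ(b_i/K_i) = 12.0 / 109.3 = 0.1097 m/day.
In each layer the seepage velocity is v_i = q/n_i, so the layer transit time is t_i = b_i·n_i / q:
  layer 1 (karst limestone): t_1 = 11.8 × 0.03 / 0.1097 = 3.226 d
  layer 2 (silt): t_2 = 2.27 × 0.06 / 0.1097 = 1.241 d
  layer 3 (silty sand): t_3 = 12.7 × 0.15 / 0.1097 = 17.36 d
Total t = Σ t_i = 21.83 days.

21.8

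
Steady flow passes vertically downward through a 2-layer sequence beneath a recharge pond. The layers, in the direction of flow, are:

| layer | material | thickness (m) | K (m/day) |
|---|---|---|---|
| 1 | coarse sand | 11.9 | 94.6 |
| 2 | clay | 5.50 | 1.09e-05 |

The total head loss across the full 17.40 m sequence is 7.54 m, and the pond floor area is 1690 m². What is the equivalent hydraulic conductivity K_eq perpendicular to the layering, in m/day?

Flow is perpendicular to layering, so the layers act in series and the equivalent K is the thickness-weighted harmonic mean.
Total thickness L = 11.9 + 5.50 = 17.40 m.
Σ(b_i/K_i) = 11.9/94.6 + 5.50/1.09e-05 = 5.046e+05 d.
K_eq = L / Σ(b_i/K_i) = 17.40 / 5.046e+05 = 3.448e-05 m/day.

3.45e-05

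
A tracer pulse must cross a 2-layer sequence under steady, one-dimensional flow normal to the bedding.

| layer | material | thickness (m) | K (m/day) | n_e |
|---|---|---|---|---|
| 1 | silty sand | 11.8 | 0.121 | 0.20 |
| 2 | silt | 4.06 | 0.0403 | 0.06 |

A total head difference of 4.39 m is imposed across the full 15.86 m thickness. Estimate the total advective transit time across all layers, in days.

118

With flow normal to the layers, continuity requires the same specific discharge q through every layer.
Σ(b_i/K_i) = 11.8/0.121 + 4.06/0.0403 = 198.3 d.
q = Δh / Σ(b_i/K_i) = 4.39 / 198.3 = 0.02214 m/day.
In each layer the seepage velocity is v_i = q/n_i, so the layer transit time is t_i = b_i·n_i / q:
  layer 1 (silty sand): t_1 = 11.8 × 0.20 / 0.02214 = 106.6 d
  layer 2 (silt): t_2 = 4.06 × 0.06 / 0.02214 = 11.00 d
Total t = Σ t_i = 117.6 days.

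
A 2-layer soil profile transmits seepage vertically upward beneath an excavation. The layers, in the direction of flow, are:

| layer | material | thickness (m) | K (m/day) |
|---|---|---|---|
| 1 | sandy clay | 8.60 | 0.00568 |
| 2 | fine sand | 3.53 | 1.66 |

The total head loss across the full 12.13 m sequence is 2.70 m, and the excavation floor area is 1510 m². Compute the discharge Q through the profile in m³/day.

Flow is perpendicular to layering, so the layers act in series and the equivalent K is the thickness-weighted harmonic mean.
Total thickness L = 8.60 + 3.53 = 12.13 m.
Σ(b_i/K_i) = 8.60/0.00568 + 3.53/1.66 = 1516 d.
K_eq = L / Σ(b_i/K_i) = 12.13 / 1516 = 0.008000 m/day.
Q = K_eq · A · (Δh/L) = 0.008000 × 1510 × (2.70/12.13) = 2.689 m³/day.

2.69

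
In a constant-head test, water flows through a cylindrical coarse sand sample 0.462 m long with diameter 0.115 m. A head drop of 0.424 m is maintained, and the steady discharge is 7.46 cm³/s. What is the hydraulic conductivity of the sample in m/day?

67.6

Cross-sectional area A = π·(d/2)² = π × (0.115/2)² = 0.01039 m².
Convert discharge: 7.46 cm³/s = 7.460e-06 m³/s.
Darcy's law rearranged: K = Q·L / (A·Δh) = 7.460e-06 × 0.462 / (0.01039 × 0.424) = 0.0007826 m/s = 67.62 m/day.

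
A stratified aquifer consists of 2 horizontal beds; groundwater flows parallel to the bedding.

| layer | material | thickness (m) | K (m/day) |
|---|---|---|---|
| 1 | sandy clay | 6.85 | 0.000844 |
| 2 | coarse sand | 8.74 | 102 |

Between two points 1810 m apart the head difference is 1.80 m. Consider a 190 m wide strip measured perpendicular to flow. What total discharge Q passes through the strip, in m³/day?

168

Flow is parallel to layering, so each bed carries its own Darcy discharge and the transmissivities add.
Σ(K_i·b_i) = 0.000844×6.85 + 102×8.74 = 891.5 m²/day.
Hydraulic gradient i = Δh / L = 1.80 / 1810 = 0.0009945.
Q = Σ(K_i·b_i) · W · i = 891.5 × 190 × 0.0009945 = 168.4 m³/day.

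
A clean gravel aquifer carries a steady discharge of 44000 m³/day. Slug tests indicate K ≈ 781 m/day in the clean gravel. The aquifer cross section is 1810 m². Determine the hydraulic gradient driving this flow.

0.0311

From Q = K·A·i, i = Q / (K·A) = 44000 / (781.0 × 1810) = 0.03113.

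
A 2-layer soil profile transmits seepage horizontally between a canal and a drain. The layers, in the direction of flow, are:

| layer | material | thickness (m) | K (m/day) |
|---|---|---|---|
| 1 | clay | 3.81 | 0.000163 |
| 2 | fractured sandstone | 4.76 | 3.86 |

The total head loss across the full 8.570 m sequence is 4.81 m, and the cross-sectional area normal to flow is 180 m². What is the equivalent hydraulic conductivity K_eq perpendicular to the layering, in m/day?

0.000367

Flow is perpendicular to layering, so the layers act in series and the equivalent K is the thickness-weighted harmonic mean.
Total thickness L = 3.81 + 4.76 = 8.570 m.
Σ(b_i/K_i) = 3.81/0.000163 + 4.76/3.86 = 23375 d.
K_eq = L / Σ(b_i/K_i) = 8.570 / 23375 = 0.0003666 m/day.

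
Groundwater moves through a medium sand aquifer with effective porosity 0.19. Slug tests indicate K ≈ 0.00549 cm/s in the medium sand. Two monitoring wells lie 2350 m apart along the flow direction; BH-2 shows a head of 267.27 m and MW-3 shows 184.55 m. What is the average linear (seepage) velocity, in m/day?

Convert K: 0.00549 cm/s × 864 = 4.743 m/day.
Hydraulic gradient i = (267.27 − 184.55) / 2350 = 82.72 / 2350 = 0.03520.
Darcy flux q = K · i = 4.743 × 0.03520 = 0.1670 m/day.
Seepage velocity v = q / n_e = 0.1670 / 0.19 = 0.8788 m/day.

0.879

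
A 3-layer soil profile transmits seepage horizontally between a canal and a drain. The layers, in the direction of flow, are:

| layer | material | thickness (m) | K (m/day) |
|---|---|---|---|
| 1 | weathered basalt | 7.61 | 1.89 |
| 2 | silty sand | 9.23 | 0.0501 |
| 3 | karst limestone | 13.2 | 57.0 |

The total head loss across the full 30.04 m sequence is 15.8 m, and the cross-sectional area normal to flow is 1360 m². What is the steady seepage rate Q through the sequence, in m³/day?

114

Flow is perpendicular to layering, so the layers act in series and the equivalent K is the thickness-weighted harmonic mean.
Total thickness L = 7.61 + 9.23 + 13.2 = 30.04 m.
Σ(b_i/K_i) = 7.61/1.89 + 9.23/0.0501 + 13.2/57.0 = 188.5 d.
K_eq = L / Σ(b_i/K_i) = 30.04 / 188.5 = 0.1594 m/day.
Q = K_eq · A · (Δh/L) = 0.1594 × 1360 × (15.8/30.04) = 114.0 m³/day.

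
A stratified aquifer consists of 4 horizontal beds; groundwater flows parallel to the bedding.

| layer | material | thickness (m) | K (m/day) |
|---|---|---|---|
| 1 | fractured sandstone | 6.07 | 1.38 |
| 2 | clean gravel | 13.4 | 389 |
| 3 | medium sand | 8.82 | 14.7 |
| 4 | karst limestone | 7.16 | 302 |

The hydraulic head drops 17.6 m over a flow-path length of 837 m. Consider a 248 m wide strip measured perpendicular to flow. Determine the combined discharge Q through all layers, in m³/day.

39200

Flow is parallel to layering, so each bed carries its own Darcy discharge and the transmissivities add.
Σ(K_i·b_i) = 1.38×6.07 + 389×13.4 + 14.7×8.82 + 302×7.16 = 7513 m²/day.
Hydraulic gradient i = Δh / L = 17.6 / 837 = 0.02103.
Q = Σ(K_i·b_i) · W · i = 7513 × 248 × 0.02103 = 39179 m³/day.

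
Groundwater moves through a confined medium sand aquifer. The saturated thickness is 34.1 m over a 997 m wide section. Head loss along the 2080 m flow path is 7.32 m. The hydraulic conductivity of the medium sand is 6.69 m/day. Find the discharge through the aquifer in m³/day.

800

Cross-sectional area A = 997 × 34.1 = 33998 m².
Hydraulic gradient i = Δh / L = 7.32 / 2080 = 0.003519.
Darcy's law: Q = K · A · i = 6.690 × 33998 × 0.003519 = 800.4 m³/day.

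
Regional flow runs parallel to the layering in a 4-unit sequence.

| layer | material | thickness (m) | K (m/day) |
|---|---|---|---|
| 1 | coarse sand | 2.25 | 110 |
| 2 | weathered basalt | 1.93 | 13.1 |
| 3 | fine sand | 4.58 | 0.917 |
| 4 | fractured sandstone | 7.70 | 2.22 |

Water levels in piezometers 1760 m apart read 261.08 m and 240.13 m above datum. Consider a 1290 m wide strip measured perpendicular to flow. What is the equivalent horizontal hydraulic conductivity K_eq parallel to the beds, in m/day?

17.9

Flow is parallel to layering, so each bed carries its own Darcy discharge and the transmissivities add.
Σ(K_i·b_i) = 110×2.25 + 13.1×1.93 + 0.917×4.58 + 2.22×7.70 = 294.1 m²/day.
Total thickness b = 16.46 m, so K_eq = Σ(K_i·b_i)/b = 17.87 m/day.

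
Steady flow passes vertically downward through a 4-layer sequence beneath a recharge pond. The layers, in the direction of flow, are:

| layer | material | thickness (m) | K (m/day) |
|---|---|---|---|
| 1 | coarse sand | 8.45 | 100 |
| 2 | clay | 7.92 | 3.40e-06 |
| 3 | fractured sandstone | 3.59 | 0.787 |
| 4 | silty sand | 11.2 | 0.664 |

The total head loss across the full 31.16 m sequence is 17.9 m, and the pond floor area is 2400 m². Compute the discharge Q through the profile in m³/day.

Flow is perpendicular to layering, so the layers act in series and the equivalent K is the thickness-weighted harmonic mean.
Total thickness L = 8.45 + 7.92 + 3.59 + 11.2 = 31.16 m.
Σ(b_i/K_i) = 8.45/100 + 7.92/3.40e-06 + 3.59/0.787 + 11.2/0.664 = 2.329e+06 d.
K_eq = L / Σ(b_i/K_i) = 31.16 / 2.329e+06 = 1.338e-05 m/day.
Q = K_eq · A · (Δh/L) = 1.338e-05 × 2400 × (17.9/31.16) = 0.01844 m³/day.

0.0184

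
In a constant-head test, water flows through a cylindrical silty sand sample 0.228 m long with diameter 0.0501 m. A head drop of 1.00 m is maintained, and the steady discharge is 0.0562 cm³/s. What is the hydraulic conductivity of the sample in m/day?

Cross-sectional area A = π·(d/2)² = π × (0.0501/2)² = 0.001971 m².
Convert discharge: 0.0562 cm³/s = 5.620e-08 m³/s.
Darcy's law rearranged: K = Q·L / (A·Δh) = 5.620e-08 × 0.228 / (0.001971 × 1.00) = 6.500e-06 m/s = 0.5616 m/day.

0.562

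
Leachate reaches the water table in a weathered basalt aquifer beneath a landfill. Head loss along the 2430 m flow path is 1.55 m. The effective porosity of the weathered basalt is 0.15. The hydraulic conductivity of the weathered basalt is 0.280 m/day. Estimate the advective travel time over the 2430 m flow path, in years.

5590

Hydraulic gradient i = Δh / L = 1.55 / 2430 = 0.0006379.
Darcy flux q = K · i = 0.2800 × 0.0006379 = 0.0001786 m/day.
Seepage velocity v = q / n_e = 0.0001786 / 0.15 = 0.001191 m/day.
Travel time t = L / v = 2430 / 0.001191 = 2.041e+06 days = 5588 years.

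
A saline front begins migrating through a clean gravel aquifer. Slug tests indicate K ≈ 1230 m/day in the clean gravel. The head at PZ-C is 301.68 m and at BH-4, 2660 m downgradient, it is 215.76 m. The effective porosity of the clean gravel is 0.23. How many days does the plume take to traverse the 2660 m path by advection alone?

15.4

Hydraulic gradient i = (301.68 − 215.76) / 2660 = 85.92 / 2660 = 0.03230.
Darcy flux q = K · i = 1230 × 0.03230 = 39.73 m/day.
Seepage velocity v = q / n_e = 39.73 / 0.23 = 172.7 m/day.
Travel time t = L / v = 2660 / 172.7 = 15.40 days.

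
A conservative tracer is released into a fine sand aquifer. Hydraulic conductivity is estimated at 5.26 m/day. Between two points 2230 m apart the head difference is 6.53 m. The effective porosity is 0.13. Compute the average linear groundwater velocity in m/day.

Hydraulic gradient i = Δh / L = 6.53 / 2230 = 0.002928.
Darcy flux q = K · i = 5.260 × 0.002928 = 0.01540 m/day.
Seepage velocity v = q / n_e = 0.01540 / 0.13 = 0.1185 m/day.

0.118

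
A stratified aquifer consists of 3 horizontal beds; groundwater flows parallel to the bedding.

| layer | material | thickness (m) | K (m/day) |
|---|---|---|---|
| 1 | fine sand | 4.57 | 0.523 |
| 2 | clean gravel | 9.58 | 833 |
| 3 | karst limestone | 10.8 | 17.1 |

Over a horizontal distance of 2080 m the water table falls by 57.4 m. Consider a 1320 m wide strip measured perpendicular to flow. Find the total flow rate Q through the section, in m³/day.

Flow is parallel to layering, so each bed carries its own Darcy discharge and the transmissivities add.
Σ(K_i·b_i) = 0.523×4.57 + 833×9.58 + 17.1×10.8 = 8167 m²/day.
Hydraulic gradient i = Δh / L = 57.4 / 2080 = 0.02760.
Q = Σ(K_i·b_i) · W · i = 8167 × 1320 × 0.02760 = 2.975e+05 m³/day.

298000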